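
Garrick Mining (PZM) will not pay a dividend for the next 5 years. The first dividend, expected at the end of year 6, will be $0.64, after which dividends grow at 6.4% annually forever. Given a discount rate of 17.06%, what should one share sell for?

Deferred-dividend DDM. At t=5 the remaining stream is a growing perpetuity with first payment D_6 = 0.64.
V_5 = D_6/(r−g) = 0.64/(0.1706−0.064) = 6.0038
P₀ = V_5/(1+r)^5 = 6.0038/(1+0.1706)^5 = 2.7314

$2.73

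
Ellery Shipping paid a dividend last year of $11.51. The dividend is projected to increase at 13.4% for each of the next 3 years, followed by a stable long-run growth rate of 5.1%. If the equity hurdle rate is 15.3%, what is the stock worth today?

$146.24

Two-stage DDM. Project D₁…D_3 at 0.134, terminal growth 0.051, discount at r = 0.153.
D_1 = 13.0523
D_2 = 14.8014
D_3 = 16.7847
Terminal value at t=3: TV = D_4/(r−g) = 17.6408/(0.153−0.051) = 172.9486
P₀ = 13.0523/(1+0.153)^1 + 14.8014/(1+0.153)^2 + 16.7847/(1+0.153)^3 + 172.9486/(1+0.153)^3 = 146.2356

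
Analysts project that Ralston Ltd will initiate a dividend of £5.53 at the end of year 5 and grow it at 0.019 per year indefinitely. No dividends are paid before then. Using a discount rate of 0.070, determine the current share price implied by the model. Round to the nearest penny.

Deferred-dividend DDM. At t=4 the remaining stream is a growing perpetuity with first payment D_5 = 5.53.
V_4 = D_5/(r−g) = 5.53/(0.07−0.019) = 108.4314
P₀ = V_4/(1+r)^4 = 108.4314/(1+0.07)^4 = 82.7218

£82.72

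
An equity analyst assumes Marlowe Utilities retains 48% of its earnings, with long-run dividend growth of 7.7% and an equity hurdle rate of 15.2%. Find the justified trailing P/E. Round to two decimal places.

Payout ratio b = 1 − 0.48 = 0.52.
Justified trailing P/E = b(1+g)/(r−g) = 0.52×(1+0.077)/(0.152−0.077) = 7.4672

7.47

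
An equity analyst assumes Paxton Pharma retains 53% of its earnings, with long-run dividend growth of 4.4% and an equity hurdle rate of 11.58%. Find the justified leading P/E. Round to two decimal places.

6.55

Payout ratio b = 1 − 0.53 = 0.47.
Justified leading P/E = b/(r−g) = 0.47/(0.1158−0.044) = 6.5460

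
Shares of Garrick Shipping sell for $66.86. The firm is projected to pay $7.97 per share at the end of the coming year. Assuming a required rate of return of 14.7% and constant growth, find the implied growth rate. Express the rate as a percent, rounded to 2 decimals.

2.78%

From P₀ = D₁/(r − g), the implied growth is g = r − D₁/P₀.
g = 0.147 − 7.97/66.86 = 0.147 − 0.11920 = 0.02780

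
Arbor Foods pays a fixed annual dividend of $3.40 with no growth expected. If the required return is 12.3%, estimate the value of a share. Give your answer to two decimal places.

$27.64

Zero-growth DDM (perpetuity): P₀ = D/r = 3.40 / 0.123 = 27.6423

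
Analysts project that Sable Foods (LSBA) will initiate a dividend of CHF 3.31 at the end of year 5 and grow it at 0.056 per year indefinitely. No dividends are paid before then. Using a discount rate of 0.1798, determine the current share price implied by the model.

CHF 13.80

Deferred-dividend DDM. At t=4 the remaining stream is a growing perpetuity with first payment D_5 = 3.31.
V_4 = D_5/(r−g) = 3.31/(0.1798−0.056) = 26.7367
P₀ = V_4/(1+r)^4 = 26.7367/(1+0.1798)^4 = 13.7998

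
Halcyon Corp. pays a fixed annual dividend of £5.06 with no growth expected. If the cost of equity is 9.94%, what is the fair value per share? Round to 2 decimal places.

Zero-growth DDM (perpetuity): P₀ = D/r = 5.06 / 0.0994 = 50.9054

£50.91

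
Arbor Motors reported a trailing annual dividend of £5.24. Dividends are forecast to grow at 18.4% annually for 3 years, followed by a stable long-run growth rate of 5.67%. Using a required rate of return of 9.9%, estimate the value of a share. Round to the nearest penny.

Two-stage DDM. Project D₁…D_3 at 0.184, terminal growth 0.0567, discount at r = 0.099.
D_1 = 6.2042
D_2 = 7.3457
D_3 = 8.6973
Terminal value at t=3: TV = D_4/(r−g) = 9.1905/(0.099−0.0567) = 217.2690
P₀ = 6.2042/(1+0.099)^1 + 7.3457/(1+0.099)^2 + 8.6973/(1+0.099)^3 + 217.2690/(1+0.099)^3 = 181.9629

£181.96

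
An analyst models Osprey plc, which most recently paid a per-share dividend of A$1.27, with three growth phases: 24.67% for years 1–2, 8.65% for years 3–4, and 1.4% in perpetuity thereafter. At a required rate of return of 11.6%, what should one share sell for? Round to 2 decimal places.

Three-stage DDM. Project D₁…D_4; terminal Gordon value at t=4 with g = 0.014; discount at r = 0.116.
D_1 = 1.5833
D_2 = 1.9739
D_3 = 2.1447
D_4 = 2.3302
TV_4 = 2.3628/(0.116−0.014) = 23.1646
P₀ = Σ Dₜ/(1+r)ᵗ + TV_4/(1+r)^4 = 20.9826

A$20.98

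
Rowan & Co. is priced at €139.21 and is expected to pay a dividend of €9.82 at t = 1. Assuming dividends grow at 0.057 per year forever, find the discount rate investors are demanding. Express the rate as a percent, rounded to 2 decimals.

Rearranging the constant-growth DDM: r = D₁/P₀ + g.
r = 9.8200 / 139.21 + 0.057 = 0.07054 + 0.057 = 0.12754

12.75%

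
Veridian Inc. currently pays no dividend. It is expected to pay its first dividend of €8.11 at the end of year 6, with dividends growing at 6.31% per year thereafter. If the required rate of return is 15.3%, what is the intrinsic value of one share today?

€44.27

Deferred-dividend DDM. At t=5 the remaining stream is a growing perpetuity with first payment D_6 = 8.11.
V_5 = D_6/(r−g) = 8.11/(0.153−0.0631) = 90.2113
P₀ = V_5/(1+r)^5 = 90.2113/(1+0.153)^5 = 44.2705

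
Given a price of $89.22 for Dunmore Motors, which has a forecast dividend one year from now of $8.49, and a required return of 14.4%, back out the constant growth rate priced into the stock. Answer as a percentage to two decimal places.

4.88%

From P₀ = D₁/(r − g), the implied growth is g = r − D₁/P₀.
g = 0.144 − 8.49/89.22 = 0.144 − 0.09516 = 0.04884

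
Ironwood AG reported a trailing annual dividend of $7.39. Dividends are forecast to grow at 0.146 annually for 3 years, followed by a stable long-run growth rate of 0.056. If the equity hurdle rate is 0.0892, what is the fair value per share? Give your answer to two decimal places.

Two-stage DDM. Project D₁…D_3 at 0.146, terminal growth 0.056, discount at r = 0.0892.
D_1 = 8.4689
D_2 = 9.7054
D_3 = 11.1224
Terminal value at t=3: TV = D_4/(r−g) = 11.7452/(0.0892−0.056) = 353.7725
P₀ = 8.4689/(1+0.0892)^1 + 9.7054/(1+0.0892)^2 + 11.1224/(1+0.0892)^3 + 353.7725/(1+0.0892)^3 = 298.3434

$298.34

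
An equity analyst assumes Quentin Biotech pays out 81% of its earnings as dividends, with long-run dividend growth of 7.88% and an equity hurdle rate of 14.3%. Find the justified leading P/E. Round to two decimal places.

Justified leading P/E = b/(r−g) = 0.81/(0.143−0.0788) = 12.6168

12.62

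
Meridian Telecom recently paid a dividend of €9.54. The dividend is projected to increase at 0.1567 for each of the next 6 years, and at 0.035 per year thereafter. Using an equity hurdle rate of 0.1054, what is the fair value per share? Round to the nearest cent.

€251.42

Two-stage DDM. Project D₁…D_6 at 0.1567, terminal growth 0.035, discount at r = 0.1054.
D_1 = 11.0349
D_2 = 12.7641
D_3 = 14.7642
D_4 = 17.0778
D_5 = 19.7539
D_6 = 22.8493
Terminal value at t=6: TV = D_7/(r−g) = 23.6490/(0.1054−0.035) = 335.9236
P₀ = 11.0349/(1+0.1054)^1 + 12.7641/(1+0.1054)^2 + 14.7642/(1+0.1054)^3 + 17.0778/(1+0.1054)^4 + 19.7539/(1+0.1054)^5 + 22.8493/(1+0.1054)^6 + 335.9236/(1+0.1054)^6 = 251.4206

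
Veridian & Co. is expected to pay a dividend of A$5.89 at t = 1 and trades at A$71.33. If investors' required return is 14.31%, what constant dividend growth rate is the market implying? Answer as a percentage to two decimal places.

From P₀ = D₁/(r − g), the implied growth is g = r − D₁/P₀.
g = 0.1431 − 5.89/71.33 = 0.1431 − 0.08257 = 0.06053

6.05%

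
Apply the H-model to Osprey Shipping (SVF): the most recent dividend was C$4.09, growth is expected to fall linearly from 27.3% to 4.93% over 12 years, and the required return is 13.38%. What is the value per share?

C$115.75

H-model: P₀ = D₀[(1+g_L) + H(g_S−g_L)]/(r−g_L), with H = 12/2 = 6.
P₀ = 4.09 × [(1+0.0493) + 6×(0.273−0.0493)] / (0.1338−0.0493)
   = 4.09 × 2.3915 / 0.0845 = 115.7543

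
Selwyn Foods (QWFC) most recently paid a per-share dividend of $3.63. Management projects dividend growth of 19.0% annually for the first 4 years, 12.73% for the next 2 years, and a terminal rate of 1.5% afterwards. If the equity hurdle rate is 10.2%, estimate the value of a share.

Three-stage DDM. Project D₁…D_6; terminal Gordon value at t=6 with g = 0.015; discount at r = 0.102.
D_1 = 4.3197
D_2 = 5.1404
D_3 = 6.1171
D_4 = 7.2794
D_5 = 8.2060
D_6 = 9.2507
TV_6 = 9.3894/(0.102−0.015) = 107.9246
P₀ = Σ Dₜ/(1+r)ᵗ + TV_6/(1+r)^6 = 88.1342

$88.13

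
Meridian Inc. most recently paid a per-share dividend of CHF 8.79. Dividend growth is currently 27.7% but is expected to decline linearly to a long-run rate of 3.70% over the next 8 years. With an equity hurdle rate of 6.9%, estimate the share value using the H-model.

CHF 548.55

H-model: P₀ = D₀[(1+g_L) + H(g_S−g_L)]/(r−g_L), with H = 8/2 = 4.
P₀ = 8.79 × [(1+0.037) + 4×(0.277−0.037)] / (0.069−0.037)
   = 8.79 × 1.9970 / 0.032 = 548.5509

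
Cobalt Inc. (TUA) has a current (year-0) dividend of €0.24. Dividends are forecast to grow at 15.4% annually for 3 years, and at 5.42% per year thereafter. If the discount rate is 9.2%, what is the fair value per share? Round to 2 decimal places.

€8.70

Two-stage DDM. Project D₁…D_3 at 0.154, terminal growth 0.0542, discount at r = 0.092.
D_1 = 0.2770
D_2 = 0.3196
D_3 = 0.3688
Terminal value at t=3: TV = D_4/(r−g) = 0.3888/(0.092−0.0542) = 10.2863
P₀ = 0.2770/(1+0.092)^1 + 0.3196/(1+0.092)^2 + 0.3688/(1+0.092)^3 + 10.2863/(1+0.092)^3 = 8.7043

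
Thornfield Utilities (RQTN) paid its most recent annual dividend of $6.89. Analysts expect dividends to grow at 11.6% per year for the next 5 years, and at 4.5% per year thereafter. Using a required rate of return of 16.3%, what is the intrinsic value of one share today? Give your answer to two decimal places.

Two-stage DDM. Project D₁…D_5 at 0.116, terminal growth 0.045, discount at r = 0.163.
D_1 = 7.6892
D_2 = 8.5812
D_3 = 9.5766
D_4 = 10.6875
D_5 = 11.9272
Terminal value at t=5: TV = D_6/(r−g) = 12.4640/(0.163−0.045) = 105.6269
P₀ = 7.6892/(1+0.163)^1 + 8.5812/(1+0.163)^2 + 9.5766/(1+0.163)^3 + 10.6875/(1+0.163)^4 + 11.9272/(1+0.163)^5 + 105.6269/(1+0.163)^5 = 80.1367

$80.14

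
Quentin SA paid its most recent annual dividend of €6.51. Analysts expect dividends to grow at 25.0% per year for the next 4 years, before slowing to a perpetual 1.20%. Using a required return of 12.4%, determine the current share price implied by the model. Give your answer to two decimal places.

€124.18

Two-stage DDM. Project D₁…D_4 at 0.25, terminal growth 0.012, discount at r = 0.124.
D_1 = 8.1375
D_2 = 10.1719
D_3 = 12.7148
D_4 = 15.8936
Terminal value at t=4: TV = D_5/(r−g) = 16.0843/(0.124−0.012) = 143.6096
P₀ = 8.1375/(1+0.124)^1 + 10.1719/(1+0.124)^2 + 12.7148/(1+0.124)^3 + 15.8936/(1+0.124)^4 + 143.6096/(1+0.124)^4 = 124.1769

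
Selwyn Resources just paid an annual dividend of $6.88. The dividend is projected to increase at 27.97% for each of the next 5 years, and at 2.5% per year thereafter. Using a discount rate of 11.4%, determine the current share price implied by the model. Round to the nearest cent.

Two-stage DDM. Project D₁…D_5 at 0.2797, terminal growth 0.025, discount at r = 0.114.
D_1 = 8.8043
D_2 = 11.2669
D_3 = 14.4183
D_4 = 18.4511
D_5 = 23.6118
Terminal value at t=5: TV = D_6/(r−g) = 24.2021/(0.114−0.025) = 271.9338
P₀ = 8.8043/(1+0.114)^1 + 11.2669/(1+0.114)^2 + 14.4183/(1+0.114)^3 + 18.4511/(1+0.114)^4 + 23.6118/(1+0.114)^5 + 271.9338/(1+0.114)^5 = 211.6579

$211.66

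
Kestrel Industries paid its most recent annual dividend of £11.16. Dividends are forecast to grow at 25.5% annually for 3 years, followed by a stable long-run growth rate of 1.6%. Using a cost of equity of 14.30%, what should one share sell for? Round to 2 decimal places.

£158.66

Two-stage DDM. Project D₁…D_3 at 0.255, terminal growth 0.016, discount at r = 0.143.
D_1 = 14.0058
D_2 = 17.5773
D_3 = 22.0595
Terminal value at t=3: TV = D_4/(r−g) = 22.4124/(0.143−0.016) = 176.4759
P₀ = 14.0058/(1+0.143)^1 + 17.5773/(1+0.143)^2 + 22.0595/(1+0.143)^3 + 176.4759/(1+0.143)^3 = 158.6611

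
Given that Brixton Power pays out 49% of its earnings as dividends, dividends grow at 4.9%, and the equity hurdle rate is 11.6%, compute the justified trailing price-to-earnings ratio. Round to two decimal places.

Justified trailing P/E = b(1+g)/(r−g) = 0.49×(1+0.049)/(0.116−0.049) = 7.6718

7.67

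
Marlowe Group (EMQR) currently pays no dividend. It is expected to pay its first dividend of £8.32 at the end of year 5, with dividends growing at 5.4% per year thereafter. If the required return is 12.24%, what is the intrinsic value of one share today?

£76.64

Deferred-dividend DDM. At t=4 the remaining stream is a growing perpetuity with first payment D_5 = 8.32.
V_4 = D_5/(r−g) = 8.32/(0.1224−0.054) = 121.6374
P₀ = V_4/(1+r)^4 = 121.6374/(1+0.1224)^4 = 76.6437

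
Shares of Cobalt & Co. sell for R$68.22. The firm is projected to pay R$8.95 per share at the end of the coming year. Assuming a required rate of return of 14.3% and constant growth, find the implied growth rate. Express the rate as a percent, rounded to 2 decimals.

From P₀ = D₁/(r − g), the implied growth is g = r − D₁/P₀.
g = 0.143 − 8.95/68.22 = 0.143 − 0.13119 = 0.01181

1.18%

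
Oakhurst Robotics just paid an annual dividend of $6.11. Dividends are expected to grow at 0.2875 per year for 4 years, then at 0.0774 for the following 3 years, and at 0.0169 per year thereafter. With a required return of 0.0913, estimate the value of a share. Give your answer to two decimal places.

$227.89

Three-stage DDM. Project D₁…D_7; terminal Gordon value at t=7 with g = 0.0169; discount at r = 0.0913.
D_1 = 7.8666
D_2 = 10.1283
D_3 = 13.0402
D_4 = 16.7892
D_5 = 18.0887
D_6 = 19.4888
D_7 = 20.9972
TV_7 = 21.3520/(0.0913−0.0169) = 286.9898
P₀ = Σ Dₜ/(1+r)ᵗ + TV_7/(1+r)^7 = 227.8875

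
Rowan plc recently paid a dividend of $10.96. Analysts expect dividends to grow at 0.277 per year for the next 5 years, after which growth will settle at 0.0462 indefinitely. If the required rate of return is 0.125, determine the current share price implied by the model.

$355.66

Two-stage DDM. Project D₁…D_5 at 0.277, terminal growth 0.0462, discount at r = 0.125.
D_1 = 13.9959
D_2 = 17.8728
D_3 = 22.8236
D_4 = 29.1457
D_5 = 37.2190
Terminal value at t=5: TV = D_6/(r−g) = 38.9385/(0.125−0.0462) = 494.1440
P₀ = 13.9959/(1+0.125)^1 + 17.8728/(1+0.125)^2 + 22.8236/(1+0.125)^3 + 29.1457/(1+0.125)^4 + 37.2190/(1+0.125)^5 + 494.1440/(1+0.125)^5 = 355.6565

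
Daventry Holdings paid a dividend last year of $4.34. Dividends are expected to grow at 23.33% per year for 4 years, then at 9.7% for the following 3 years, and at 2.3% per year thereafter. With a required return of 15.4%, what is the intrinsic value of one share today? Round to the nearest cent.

$73.90

Three-stage DDM. Project D₁…D_7; terminal Gordon value at t=7 with g = 0.023; discount at r = 0.154.
D_1 = 5.3525
D_2 = 6.6013
D_3 = 8.1413
D_4 = 10.0407
D_5 = 11.0147
D_6 = 12.0831
D_7 = 13.2551
TV_7 = 13.5600/(0.154−0.023) = 103.5116
P₀ = Σ Dₜ/(1+r)ᵗ + TV_7/(1+r)^7 = 73.8954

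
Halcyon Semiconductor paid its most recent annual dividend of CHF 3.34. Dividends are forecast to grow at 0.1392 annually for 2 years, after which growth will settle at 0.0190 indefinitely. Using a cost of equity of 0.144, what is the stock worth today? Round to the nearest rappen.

CHF 33.64

Two-stage DDM. Project D₁…D_2 at 0.1392, terminal growth 0.019, discount at r = 0.144.
D_1 = 3.8049
D_2 = 4.3346
Terminal value at t=2: TV = D_3/(r−g) = 4.4169/(0.144−0.019) = 35.3354
P₀ = 3.8049/(1+0.144)^1 + 4.3346/(1+0.144)^2 + 35.3354/(1+0.144)^2 = 33.6377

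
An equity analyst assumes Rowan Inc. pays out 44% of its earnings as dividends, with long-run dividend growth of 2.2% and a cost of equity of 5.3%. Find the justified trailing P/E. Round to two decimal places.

Justified trailing P/E = b(1+g)/(r−g) = 0.44×(1+0.022)/(0.053−0.022) = 14.5058

14.51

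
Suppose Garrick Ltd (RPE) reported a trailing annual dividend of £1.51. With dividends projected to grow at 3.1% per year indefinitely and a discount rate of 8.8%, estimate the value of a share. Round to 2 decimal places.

£27.31

Gordon growth model: P₀ = D₁/(r − g). D₁ = 1.51 × (1 + 0.031) = 1.5568.
P₀ = 1.5568 / (0.088 − 0.031) = 1.5568 / 0.057 = 27.3125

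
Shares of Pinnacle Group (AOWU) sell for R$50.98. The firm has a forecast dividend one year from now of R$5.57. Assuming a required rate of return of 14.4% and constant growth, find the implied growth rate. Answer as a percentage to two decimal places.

From P₀ = D₁/(r − g), the implied growth is g = r − D₁/P₀.
g = 0.144 − 5.57/50.98 = 0.144 − 0.10926 = 0.03474

3.47%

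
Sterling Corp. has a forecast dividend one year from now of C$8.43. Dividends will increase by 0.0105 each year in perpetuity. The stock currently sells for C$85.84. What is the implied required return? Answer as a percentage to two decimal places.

Rearranging the constant-growth DDM: r = D₁/P₀ + g.
r = 8.4300 / 85.84 + 0.0105 = 0.09821 + 0.0105 = 0.10871

10.87%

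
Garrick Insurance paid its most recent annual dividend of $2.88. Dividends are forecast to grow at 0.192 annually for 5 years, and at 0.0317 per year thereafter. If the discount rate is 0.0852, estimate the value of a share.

Two-stage DDM. Project D₁…D_5 at 0.192, terminal growth 0.0317, discount at r = 0.0852.
D_1 = 3.4330
D_2 = 4.0921
D_3 = 4.8778
D_4 = 5.8143
D_5 = 6.9306
Terminal value at t=5: TV = D_6/(r−g) = 7.1503/(0.0852−0.0317) = 133.6514
P₀ = 3.4330/(1+0.0852)^1 + 4.0921/(1+0.0852)^2 + 4.8778/(1+0.0852)^3 + 5.8143/(1+0.0852)^4 + 6.9306/(1+0.0852)^5 + 133.6514/(1+0.0852)^5 = 108.0546

$108.05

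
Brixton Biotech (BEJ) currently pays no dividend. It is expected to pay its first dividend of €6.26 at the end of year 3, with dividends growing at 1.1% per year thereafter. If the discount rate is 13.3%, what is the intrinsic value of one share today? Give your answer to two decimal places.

Deferred-dividend DDM. At t=2 the remaining stream is a growing perpetuity with first payment D_3 = 6.26.
V_2 = D_3/(r−g) = 6.26/(0.133−0.011) = 51.3115
P₀ = V_2/(1+r)^2 = 51.3115/(1+0.133)^2 = 39.9719

€39.97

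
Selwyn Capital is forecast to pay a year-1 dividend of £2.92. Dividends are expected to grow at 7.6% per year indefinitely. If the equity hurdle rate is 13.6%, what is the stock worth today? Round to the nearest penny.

£48.67

Gordon growth model: P₀ = D₁/(r − g), with D₁ = 2.92 given directly.
P₀ = 2.9200 / (0.136 − 0.076) = 2.9200 / 0.06 = 48.6667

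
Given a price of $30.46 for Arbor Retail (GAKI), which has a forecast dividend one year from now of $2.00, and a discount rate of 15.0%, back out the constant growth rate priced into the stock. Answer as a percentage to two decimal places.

From P₀ = D₁/(r − g), the implied growth is g = r − D₁/P₀.
g = 0.15 − 2.00/30.46 = 0.15 − 0.06566 = 0.08434

8.43%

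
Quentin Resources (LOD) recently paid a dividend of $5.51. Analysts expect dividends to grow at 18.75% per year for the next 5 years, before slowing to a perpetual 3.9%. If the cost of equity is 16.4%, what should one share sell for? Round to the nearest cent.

$79.88

Two-stage DDM. Project D₁…D_5 at 0.1875, terminal growth 0.039, discount at r = 0.164.
D_1 = 6.5431
D_2 = 7.7700
D_3 = 9.2268
D_4 = 10.9569
D_5 = 13.0113
Terminal value at t=5: TV = D_6/(r−g) = 13.5187/(0.164−0.039) = 108.1497
P₀ = 6.5431/(1+0.164)^1 + 7.7700/(1+0.164)^2 + 9.2268/(1+0.164)^3 + 10.9569/(1+0.164)^4 + 13.0113/(1+0.164)^5 + 108.1497/(1+0.164)^5 = 79.8770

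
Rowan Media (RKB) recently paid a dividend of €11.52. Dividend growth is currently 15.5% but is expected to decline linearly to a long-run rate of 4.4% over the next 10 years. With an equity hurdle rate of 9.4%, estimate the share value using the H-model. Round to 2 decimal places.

€368.41

H-model: P₀ = D₀[(1+g_L) + H(g_S−g_L)]/(r−g_L), with H = 10/2 = 5.
P₀ = 11.52 × [(1+0.044) + 5×(0.155−0.044)] / (0.094−0.044)
   = 11.52 × 1.5990 / 0.05 = 368.4096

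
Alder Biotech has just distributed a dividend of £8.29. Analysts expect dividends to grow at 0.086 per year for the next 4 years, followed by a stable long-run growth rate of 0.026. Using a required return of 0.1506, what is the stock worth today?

£82.94

Two-stage DDM. Project D₁…D_4 at 0.086, terminal growth 0.026, discount at r = 0.1506.
D_1 = 9.0029
D_2 = 9.7772
D_3 = 10.6180
D_4 = 11.5312
Terminal value at t=4: TV = D_5/(r−g) = 11.8310/(0.1506−0.026) = 94.9518
P₀ = 9.0029/(1+0.1506)^1 + 9.7772/(1+0.1506)^2 + 10.6180/(1+0.1506)^3 + 11.5312/(1+0.1506)^4 + 94.9518/(1+0.1506)^4 = 82.9355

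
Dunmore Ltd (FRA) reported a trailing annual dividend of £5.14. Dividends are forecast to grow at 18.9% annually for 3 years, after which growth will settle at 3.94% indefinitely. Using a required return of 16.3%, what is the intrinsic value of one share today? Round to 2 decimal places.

£62.31

Two-stage DDM. Project D₁…D_3 at 0.189, terminal growth 0.0394, discount at r = 0.163.
D_1 = 6.1115
D_2 = 7.2665
D_3 = 8.6399
Terminal value at t=3: TV = D_4/(r−g) = 8.9803/(0.163−0.0394) = 72.6562
P₀ = 6.1115/(1+0.163)^1 + 7.2665/(1+0.163)^2 + 8.6399/(1+0.163)^3 + 72.6562/(1+0.163)^3 = 62.3083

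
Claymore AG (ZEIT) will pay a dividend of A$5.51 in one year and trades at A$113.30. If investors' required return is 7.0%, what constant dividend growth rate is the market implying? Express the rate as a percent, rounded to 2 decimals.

2.14%

From P₀ = D₁/(r − g), the implied growth is g = r − D₁/P₀.
g = 0.07 − 5.51/113.30 = 0.07 − 0.04863 = 0.02137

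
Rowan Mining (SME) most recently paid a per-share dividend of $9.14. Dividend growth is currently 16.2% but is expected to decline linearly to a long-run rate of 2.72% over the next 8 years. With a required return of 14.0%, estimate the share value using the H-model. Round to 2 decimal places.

$126.92

H-model: P₀ = D₀[(1+g_L) + H(g_S−g_L)]/(r−g_L), with H = 8/2 = 4.
P₀ = 9.14 × [(1+0.0272) + 4×(0.162−0.0272)] / (0.14−0.0272)
   = 9.14 × 1.5664 / 0.1128 = 126.9228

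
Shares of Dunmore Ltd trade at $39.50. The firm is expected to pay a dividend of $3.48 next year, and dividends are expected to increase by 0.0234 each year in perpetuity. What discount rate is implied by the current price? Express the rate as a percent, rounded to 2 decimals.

11.15%

Rearranging the constant-growth DDM: r = D₁/P₀ + g.
r = 3.4800 / 39.50 + 0.0234 = 0.08810 + 0.0234 = 0.11150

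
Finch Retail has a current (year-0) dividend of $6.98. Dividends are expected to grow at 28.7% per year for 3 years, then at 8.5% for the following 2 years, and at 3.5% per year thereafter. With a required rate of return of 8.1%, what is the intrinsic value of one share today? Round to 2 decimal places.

$320.67

Three-stage DDM. Project D₁…D_5; terminal Gordon value at t=5 with g = 0.035; discount at r = 0.081.
D_1 = 8.9833
D_2 = 11.5615
D_3 = 14.8796
D_4 = 16.1444
D_5 = 17.5166
TV_5 = 18.1297/(0.081−0.035) = 394.1242
P₀ = Σ Dₜ/(1+r)ᵗ + TV_5/(1+r)^5 = 320.6682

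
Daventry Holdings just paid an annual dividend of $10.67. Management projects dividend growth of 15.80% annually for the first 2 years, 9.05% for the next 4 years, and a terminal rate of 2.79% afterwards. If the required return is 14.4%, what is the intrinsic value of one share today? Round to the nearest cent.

$140.50

Three-stage DDM. Project D₁…D_6; terminal Gordon value at t=6 with g = 0.0279; discount at r = 0.144.
D_1 = 12.3559
D_2 = 14.3081
D_3 = 15.6030
D_4 = 17.0150
D_5 = 18.5549
D_6 = 20.2341
TV_6 = 20.7986/(0.144−0.0279) = 179.1442
P₀ = Σ Dₜ/(1+r)ᵗ + TV_6/(1+r)^6 = 140.5035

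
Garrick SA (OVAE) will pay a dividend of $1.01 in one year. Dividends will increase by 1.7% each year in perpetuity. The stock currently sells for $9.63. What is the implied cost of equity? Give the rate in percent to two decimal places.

Rearranging the constant-growth DDM: r = D₁/P₀ + g.
r = 1.0100 / 9.63 + 0.017 = 0.10488 + 0.017 = 0.12188

12.19%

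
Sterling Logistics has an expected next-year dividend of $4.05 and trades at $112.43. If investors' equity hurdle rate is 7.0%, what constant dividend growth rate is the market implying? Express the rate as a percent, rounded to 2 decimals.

From P₀ = D₁/(r − g), the implied growth is g = r − D₁/P₀.
g = 0.07 − 4.05/112.43 = 0.07 − 0.03602 = 0.03398

3.40%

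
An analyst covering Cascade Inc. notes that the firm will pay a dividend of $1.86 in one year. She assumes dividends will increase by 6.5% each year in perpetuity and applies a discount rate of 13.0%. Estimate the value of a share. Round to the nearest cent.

$28.62

Gordon growth model: P₀ = D₁/(r − g), with D₁ = 1.86 given directly.
P₀ = 1.8600 / (0.13 − 0.065) = 1.8600 / 0.065 = 28.6154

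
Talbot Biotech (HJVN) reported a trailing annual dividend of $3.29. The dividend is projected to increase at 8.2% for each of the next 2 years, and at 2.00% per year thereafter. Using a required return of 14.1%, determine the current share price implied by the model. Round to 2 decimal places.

$31.02

Two-stage DDM. Project D₁…D_2 at 0.082, terminal growth 0.02, discount at r = 0.141.
D_1 = 3.5598
D_2 = 3.8517
Terminal value at t=2: TV = D_3/(r−g) = 3.9287/(0.141−0.02) = 32.4687
P₀ = 3.5598/(1+0.141)^1 + 3.8517/(1+0.141)^2 + 32.4687/(1+0.141)^2 = 31.0183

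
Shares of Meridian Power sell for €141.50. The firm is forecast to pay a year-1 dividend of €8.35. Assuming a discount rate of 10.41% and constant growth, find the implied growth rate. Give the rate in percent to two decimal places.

From P₀ = D₁/(r − g), the implied growth is g = r − D₁/P₀.
g = 0.1041 − 8.35/141.50 = 0.1041 − 0.05901 = 0.04509

4.51%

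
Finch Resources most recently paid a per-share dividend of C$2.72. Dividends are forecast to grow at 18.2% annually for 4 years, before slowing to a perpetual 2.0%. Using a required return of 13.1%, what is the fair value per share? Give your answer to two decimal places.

C$41.98

Two-stage DDM. Project D₁…D_4 at 0.182, terminal growth 0.02, discount at r = 0.131.
D_1 = 3.2150
D_2 = 3.8002
D_3 = 4.4918
D_4 = 5.3093
Terminal value at t=4: TV = D_5/(r−g) = 5.4155/(0.131−0.02) = 48.7883
P₀ = 3.2150/(1+0.131)^1 + 3.8002/(1+0.131)^2 + 4.4918/(1+0.131)^3 + 5.3093/(1+0.131)^4 + 48.7883/(1+0.131)^4 = 41.9802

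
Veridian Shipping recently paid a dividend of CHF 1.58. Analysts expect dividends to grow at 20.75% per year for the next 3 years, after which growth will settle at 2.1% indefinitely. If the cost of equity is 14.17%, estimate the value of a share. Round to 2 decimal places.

Two-stage DDM. Project D₁…D_3 at 0.2075, terminal growth 0.021, discount at r = 0.1417.
D_1 = 1.9079
D_2 = 2.3037
D_3 = 2.7818
Terminal value at t=3: TV = D_4/(r−g) = 2.8402/(0.1417−0.021) = 23.5308
P₀ = 1.9079/(1+0.1417)^1 + 2.3037/(1+0.1417)^2 + 2.7818/(1+0.1417)^3 + 23.5308/(1+0.1417)^3 = 21.1194

CHF 21.12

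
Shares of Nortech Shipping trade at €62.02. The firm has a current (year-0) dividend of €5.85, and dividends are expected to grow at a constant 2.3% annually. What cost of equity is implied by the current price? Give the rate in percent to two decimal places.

Rearranging the constant-growth DDM: r = D₁/P₀ + g.
D₁ = 5.85 × (1 + 0.023) = 5.9845.
r = 5.9845 / 62.02 + 0.023 = 0.09649 + 0.023 = 0.11949

11.95%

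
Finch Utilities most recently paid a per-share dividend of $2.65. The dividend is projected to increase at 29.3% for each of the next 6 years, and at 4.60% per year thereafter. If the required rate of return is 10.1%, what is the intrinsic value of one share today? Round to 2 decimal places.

$161.19

Two-stage DDM. Project D₁…D_6 at 0.293, terminal growth 0.046, discount at r = 0.101.
D_1 = 3.4264
D_2 = 4.4304
D_3 = 5.7285
D_4 = 7.4070
D_5 = 9.5772
D_6 = 12.3833
Terminal value at t=6: TV = D_7/(r−g) = 12.9530/(0.101−0.046) = 235.5082
P₀ = 3.4264/(1+0.101)^1 + 4.4304/(1+0.101)^2 + 5.7285/(1+0.101)^3 + 7.4070/(1+0.101)^4 + 9.5772/(1+0.101)^5 + 12.3833/(1+0.101)^6 + 235.5082/(1+0.101)^6 = 161.1871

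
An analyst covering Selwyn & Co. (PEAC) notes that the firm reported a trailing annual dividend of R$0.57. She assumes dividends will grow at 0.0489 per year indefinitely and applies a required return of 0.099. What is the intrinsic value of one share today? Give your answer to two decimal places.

Gordon growth model: P₀ = D₁/(r − g). D₁ = 0.57 × (1 + 0.0489) = 0.5979.
P₀ = 0.5979 / (0.099 − 0.0489) = 0.5979 / 0.0501 = 11.9336

R$11.93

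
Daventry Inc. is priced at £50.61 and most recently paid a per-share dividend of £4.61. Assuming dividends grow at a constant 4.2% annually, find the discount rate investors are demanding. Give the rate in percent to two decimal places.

Rearranging the constant-growth DDM: r = D₁/P₀ + g.
D₁ = 4.61 × (1 + 0.042) = 4.8036.
r = 4.8036 / 50.61 + 0.042 = 0.09491 + 0.042 = 0.13691

13.69%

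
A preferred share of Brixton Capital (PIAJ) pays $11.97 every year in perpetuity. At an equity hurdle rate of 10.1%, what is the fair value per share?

$118.51

Zero-growth DDM (perpetuity): P₀ = D/r = 11.97 / 0.101 = 118.5149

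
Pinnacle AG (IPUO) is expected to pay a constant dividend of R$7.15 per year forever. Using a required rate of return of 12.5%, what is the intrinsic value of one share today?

R$57.20

Zero-growth DDM (perpetuity): P₀ = D/r = 7.15 / 0.125 = 57.2000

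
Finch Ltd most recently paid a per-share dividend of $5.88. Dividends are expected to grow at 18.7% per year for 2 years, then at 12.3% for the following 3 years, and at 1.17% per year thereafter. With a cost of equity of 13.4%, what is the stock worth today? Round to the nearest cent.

Three-stage DDM. Project D₁…D_5; terminal Gordon value at t=5 with g = 0.0117; discount at r = 0.134.
D_1 = 6.9796
D_2 = 8.2847
D_3 = 9.3038
D_4 = 10.4481
D_5 = 11.7332
TV_5 = 11.8705/(0.134−0.0117) = 97.0607
P₀ = Σ Dₜ/(1+r)ᵗ + TV_5/(1+r)^5 = 83.3102

$83.31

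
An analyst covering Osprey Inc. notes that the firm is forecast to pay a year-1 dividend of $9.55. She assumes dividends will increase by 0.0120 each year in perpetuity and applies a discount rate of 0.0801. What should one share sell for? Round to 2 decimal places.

Gordon growth model: P₀ = D₁/(r − g), with D₁ = 9.55 given directly.
P₀ = 9.5500 / (0.0801 − 0.012) = 9.5500 / 0.0681 = 140.2349

$140.23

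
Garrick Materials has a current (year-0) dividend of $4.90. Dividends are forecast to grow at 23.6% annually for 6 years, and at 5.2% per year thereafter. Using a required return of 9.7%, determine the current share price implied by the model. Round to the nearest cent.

$279.92

Two-stage DDM. Project D₁…D_6 at 0.236, terminal growth 0.052, discount at r = 0.097.
D_1 = 6.0564
D_2 = 7.4857
D_3 = 9.2523
D_4 = 11.4359
D_5 = 14.1348
D_6 = 17.4706
Terminal value at t=6: TV = D_7/(r−g) = 18.3790/(0.097−0.052) = 408.4229
P₀ = 6.0564/(1+0.097)^1 + 7.4857/(1+0.097)^2 + 9.2523/(1+0.097)^3 + 11.4359/(1+0.097)^4 + 14.1348/(1+0.097)^5 + 17.4706/(1+0.097)^6 + 408.4229/(1+0.097)^6 = 279.9213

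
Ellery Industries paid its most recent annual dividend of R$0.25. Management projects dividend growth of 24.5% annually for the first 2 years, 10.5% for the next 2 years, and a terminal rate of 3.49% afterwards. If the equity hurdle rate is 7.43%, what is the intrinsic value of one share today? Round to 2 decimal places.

R$10.66

Three-stage DDM. Project D₁…D_4; terminal Gordon value at t=4 with g = 0.0349; discount at r = 0.0743.
D_1 = 0.3113
D_2 = 0.3875
D_3 = 0.4282
D_4 = 0.4732
TV_4 = 0.4897/(0.0743−0.0349) = 12.4281
P₀ = Σ Dₜ/(1+r)ᵗ + TV_4/(1+r)^4 = 10.6565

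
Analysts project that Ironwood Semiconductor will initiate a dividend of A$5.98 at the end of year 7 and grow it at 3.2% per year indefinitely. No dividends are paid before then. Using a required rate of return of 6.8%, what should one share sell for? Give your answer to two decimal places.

A$111.94

Deferred-dividend DDM. At t=6 the remaining stream is a growing perpetuity with first payment D_7 = 5.98.
V_6 = D_7/(r−g) = 5.98/(0.068−0.032) = 166.1111
P₀ = V_6/(1+r)^6 = 166.1111/(1+0.068)^6 = 111.9364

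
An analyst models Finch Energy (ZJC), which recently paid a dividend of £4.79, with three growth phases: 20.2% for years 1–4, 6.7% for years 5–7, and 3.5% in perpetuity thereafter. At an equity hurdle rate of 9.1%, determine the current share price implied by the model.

Three-stage DDM. Project D₁…D_7; terminal Gordon value at t=7 with g = 0.035; discount at r = 0.091.
D_1 = 5.7576
D_2 = 6.9206
D_3 = 8.3186
D_4 = 9.9989
D_5 = 10.6689
D_6 = 11.3837
D_7 = 12.1464
TV_7 = 12.5715/(0.091−0.035) = 224.4910
P₀ = Σ Dₜ/(1+r)ᵗ + TV_7/(1+r)^7 = 166.8282

£166.83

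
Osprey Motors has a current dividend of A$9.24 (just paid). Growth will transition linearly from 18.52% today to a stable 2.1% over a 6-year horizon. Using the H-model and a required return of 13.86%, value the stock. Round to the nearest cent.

A$118.93

H-model: P₀ = D₀[(1+g_L) + H(g_S−g_L)]/(r−g_L), with H = 6/2 = 3.
P₀ = 9.24 × [(1+0.021) + 3×(0.1852−0.021)] / (0.1386−0.021)
   = 9.24 × 1.5136 / 0.1176 = 118.9257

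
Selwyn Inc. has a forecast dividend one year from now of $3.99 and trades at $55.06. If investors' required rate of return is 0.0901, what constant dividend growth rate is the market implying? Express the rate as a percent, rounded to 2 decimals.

1.76%

From P₀ = D₁/(r − g), the implied growth is g = r − D₁/P₀.
g = 0.0901 − 3.99/55.06 = 0.0901 − 0.07247 = 0.01763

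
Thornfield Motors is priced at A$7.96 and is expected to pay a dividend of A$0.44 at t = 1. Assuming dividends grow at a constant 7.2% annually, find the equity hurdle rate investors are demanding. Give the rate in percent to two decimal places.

12.73%

Rearranging the constant-growth DDM: r = D₁/P₀ + g.
r = 0.4400 / 7.96 + 0.072 = 0.05528 + 0.072 = 0.12728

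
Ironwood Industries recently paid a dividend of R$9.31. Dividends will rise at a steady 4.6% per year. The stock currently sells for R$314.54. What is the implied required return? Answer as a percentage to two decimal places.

7.70%

Rearranging the constant-growth DDM: r = D₁/P₀ + g.
D₁ = 9.31 × (1 + 0.046) = 9.7383.
r = 9.7383 / 314.54 + 0.046 = 0.03096 + 0.046 = 0.07696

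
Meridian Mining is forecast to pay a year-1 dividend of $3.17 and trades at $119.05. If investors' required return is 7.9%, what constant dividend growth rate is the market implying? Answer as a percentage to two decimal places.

From P₀ = D₁/(r − g), the implied growth is g = r − D₁/P₀.
g = 0.079 − 3.17/119.05 = 0.079 − 0.02663 = 0.05237

5.24%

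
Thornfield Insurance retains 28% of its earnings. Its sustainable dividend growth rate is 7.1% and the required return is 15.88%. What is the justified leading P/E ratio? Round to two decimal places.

8.20

Payout ratio b = 1 − 0.28 = 0.72.
Justified leading P/E = b/(r−g) = 0.72/(0.1588−0.071) = 8.2005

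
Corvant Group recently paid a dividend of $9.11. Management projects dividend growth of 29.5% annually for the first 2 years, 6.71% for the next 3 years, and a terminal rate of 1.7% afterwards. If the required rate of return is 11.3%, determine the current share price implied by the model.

$172.11

Three-stage DDM. Project D₁…D_5; terminal Gordon value at t=5 with g = 0.017; discount at r = 0.113.
D_1 = 11.7974
D_2 = 15.2777
D_3 = 16.3028
D_4 = 17.3968
D_5 = 18.5641
TV_5 = 18.8797/(0.113−0.017) = 196.6632
P₀ = Σ Dₜ/(1+r)ᵗ + TV_5/(1+r)^5 = 172.1085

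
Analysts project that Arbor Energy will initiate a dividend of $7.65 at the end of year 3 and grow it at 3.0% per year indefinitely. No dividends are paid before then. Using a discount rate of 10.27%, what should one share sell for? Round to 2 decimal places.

Deferred-dividend DDM. At t=2 the remaining stream is a growing perpetuity with first payment D_3 = 7.65.
V_2 = D_3/(r−g) = 7.65/(0.1027−0.03) = 105.2270
P₀ = V_2/(1+r)^2 = 105.2270/(1+0.1027)^2 = 86.5391

$86.54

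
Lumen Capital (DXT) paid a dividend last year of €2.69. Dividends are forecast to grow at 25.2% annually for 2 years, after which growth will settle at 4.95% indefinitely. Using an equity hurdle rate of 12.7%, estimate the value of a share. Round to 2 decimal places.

€51.26

Two-stage DDM. Project D₁…D_2 at 0.252, terminal growth 0.0495, discount at r = 0.127.
D_1 = 3.3679
D_2 = 4.2166
Terminal value at t=2: TV = D_3/(r−g) = 4.4253/(0.127−0.0495) = 57.1007
P₀ = 3.3679/(1+0.127)^1 + 4.2166/(1+0.127)^2 + 57.1007/(1+0.127)^2 = 51.2648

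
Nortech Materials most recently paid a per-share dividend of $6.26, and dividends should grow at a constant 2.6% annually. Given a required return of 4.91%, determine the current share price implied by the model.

$278.04

Gordon growth model: P₀ = D₁/(r − g). D₁ = 6.26 × (1 + 0.026) = 6.4228.
P₀ = 6.4228 / (0.0491 − 0.026) = 6.4228 / 0.0231 = 278.0416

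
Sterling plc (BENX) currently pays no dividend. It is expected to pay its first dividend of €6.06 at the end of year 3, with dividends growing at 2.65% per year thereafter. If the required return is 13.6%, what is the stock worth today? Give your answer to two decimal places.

Deferred-dividend DDM. At t=2 the remaining stream is a growing perpetuity with first payment D_3 = 6.06.
V_2 = D_3/(r−g) = 6.06/(0.136−0.0265) = 55.3425
P₀ = V_2/(1+r)^2 = 55.3425/(1+0.136)^2 = 42.8846

€42.88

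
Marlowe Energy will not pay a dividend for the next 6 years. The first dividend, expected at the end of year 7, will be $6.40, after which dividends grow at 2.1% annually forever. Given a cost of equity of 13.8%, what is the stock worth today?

$25.18

Deferred-dividend DDM. At t=6 the remaining stream is a growing perpetuity with first payment D_7 = 6.40.
V_6 = D_7/(r−g) = 6.40/(0.138−0.021) = 54.7009
P₀ = V_6/(1+r)^6 = 54.7009/(1+0.138)^6 = 25.1849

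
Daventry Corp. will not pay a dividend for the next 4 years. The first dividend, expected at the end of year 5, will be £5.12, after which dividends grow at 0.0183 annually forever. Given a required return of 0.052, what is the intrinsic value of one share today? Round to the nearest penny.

Deferred-dividend DDM. At t=4 the remaining stream is a growing perpetuity with first payment D_5 = 5.12.
V_4 = D_5/(r−g) = 5.12/(0.052−0.0183) = 151.9288
P₀ = V_4/(1+r)^4 = 151.9288/(1+0.052)^4 = 124.0444

£124.04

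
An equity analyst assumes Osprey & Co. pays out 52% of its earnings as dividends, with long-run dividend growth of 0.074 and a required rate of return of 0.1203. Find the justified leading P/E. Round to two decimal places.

11.23

Justified leading P/E = b/(r−g) = 0.52/(0.1203−0.074) = 11.2311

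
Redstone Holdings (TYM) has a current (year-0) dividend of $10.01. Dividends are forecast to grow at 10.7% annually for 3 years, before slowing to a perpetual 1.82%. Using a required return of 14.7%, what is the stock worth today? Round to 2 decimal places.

Two-stage DDM. Project D₁…D_3 at 0.107, terminal growth 0.0182, discount at r = 0.147.
D_1 = 11.0811
D_2 = 12.2667
D_3 = 13.5793
Terminal value at t=3: TV = D_4/(r−g) = 13.8264/(0.147−0.0182) = 107.3481
P₀ = 11.0811/(1+0.147)^1 + 12.2667/(1+0.147)^2 + 13.5793/(1+0.147)^3 + 107.3481/(1+0.147)^3 = 99.1221

$99.12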